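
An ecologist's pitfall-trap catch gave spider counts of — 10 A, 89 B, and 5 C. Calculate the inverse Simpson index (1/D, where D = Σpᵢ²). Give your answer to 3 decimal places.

1.344

Total N = 10+89+5 = 104, so the proportions are 0.096154, 0.855769, 0.048077 (working shown to 6 dp, full precision carried).
D = 0.096154² + 0.855769² + 0.048077² = 0.009246 + 0.732341 + 0.002311 = 0.743898.
So 1/D = 1.34427, i.e. 1.344 to 3 decimal places.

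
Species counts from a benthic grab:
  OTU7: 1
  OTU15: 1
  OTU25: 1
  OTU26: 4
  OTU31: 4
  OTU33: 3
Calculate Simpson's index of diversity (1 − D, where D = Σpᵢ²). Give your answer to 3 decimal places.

Total N = 1+1+1+4+4+3 = 14, so the proportions are 0.07143, 0.07143, 0.07143, 0.28571, 0.28571, 0.21429 (working shown to 5 dp, full precision carried).
D = 0.07143² + 0.07143² + 0.07143² + 0.28571² + 0.28571² + 0.21429² = 0.00510 + 0.00510 + 0.00510 + 0.08163 + 0.08163 + 0.04592 = 0.22449.
So 1 − D = 0.77551, i.e. 0.776 to 3 decimal places.

0.776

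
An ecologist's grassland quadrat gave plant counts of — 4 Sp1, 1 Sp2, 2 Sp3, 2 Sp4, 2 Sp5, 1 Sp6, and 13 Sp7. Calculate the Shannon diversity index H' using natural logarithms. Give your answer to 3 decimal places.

1.497

Total N = 4+1+2+2+2+1+13 = 25, so the proportions are 0.16, 0.04, 0.08, 0.08, 0.08, 0.04, 0.52 (working shown to 5 dp, full precision carried).
Each pᵢ ln pᵢ term: 0.16×(-1.83258)=-0.29321, 0.04×(-3.21888)=-0.12876, 0.08×(-2.52573)=-0.20206, 0.08×(-2.52573)=-0.20206, 0.08×(-2.52573)=-0.20206, 0.04×(-3.21888)=-0.12876, 0.52×(-0.65393)=-0.34004.
Sum = -1.49694, so H' = 1.497.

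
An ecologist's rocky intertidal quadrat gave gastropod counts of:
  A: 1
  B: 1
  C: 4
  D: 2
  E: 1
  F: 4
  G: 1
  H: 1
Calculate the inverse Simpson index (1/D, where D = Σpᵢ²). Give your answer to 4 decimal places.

Total N = 1+1+4+2+1+4+1+1 = 15, so the proportions are 0.06666667, 0.06666667, 0.26666667, 0.13333333, 0.06666667, 0.26666667, 0.06666667, 0.06666667 (working shown to 8 dp, full precision carried).
D = 0.06666667² + 0.06666667² + 0.26666667² + 0.13333333² + 0.06666667² + 0.26666667² + 0.06666667² + 0.06666667² = 0.00444444 + 0.00444444 + 0.07111111 + 0.01777778 + 0.00444444 + 0.07111111 + 0.00444444 + 0.00444444 = 0.18222222.
So 1/D = 5.487805, i.e. 5.4878 to 4 decimal places.

5.4878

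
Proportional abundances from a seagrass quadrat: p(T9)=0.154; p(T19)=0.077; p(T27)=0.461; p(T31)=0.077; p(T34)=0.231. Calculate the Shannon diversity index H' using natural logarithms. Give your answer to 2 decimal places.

1.38

Each pᵢ ln pᵢ term (working shown to 4 dp, full precision carried): 0.154×(-1.8708)=-0.2881, 0.077×(-2.5639)=-0.1974, 0.461×(-0.7744)=-0.3570, 0.077×(-2.5639)=-0.1974, 0.231×(-1.4653)=-0.3385.
Sum = -1.3784, so H' = 1.38.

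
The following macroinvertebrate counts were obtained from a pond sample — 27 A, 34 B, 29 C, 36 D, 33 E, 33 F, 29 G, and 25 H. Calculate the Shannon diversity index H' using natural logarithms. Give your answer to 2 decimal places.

2.07

Total N = 27+34+29+36+33+33+29+25 = 246, so the proportions are 0.1098, 0.1382, 0.1179, 0.1463, 0.1341, 0.1341, 0.1179, 0.1016 (working shown to 4 dp, full precision carried).
Each pᵢ ln pᵢ term: 0.1098×(-2.2095)=-0.2425, 0.1382×(-1.9790)=-0.2735, 0.1179×(-2.1380)=-0.2520, 0.1463×(-1.9218)=-0.2812, 0.1341×(-2.0088)=-0.2695, 0.1341×(-2.0088)=-0.2695, 0.1179×(-2.1380)=-0.2520, 0.1016×(-2.2865)=-0.2324.
Sum = -2.0727, so H' = 2.07.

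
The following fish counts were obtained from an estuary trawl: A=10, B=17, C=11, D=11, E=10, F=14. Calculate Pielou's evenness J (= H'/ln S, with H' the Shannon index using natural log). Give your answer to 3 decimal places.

0.988

Total N = 10+17+11+11+10+14 = 73, so the proportions are 0.13699, 0.23288, 0.15068, 0.15068, 0.13699, 0.19178 (working shown to 5 dp, full precision carried).
H' = −Σ pᵢ ln pᵢ = −((-0.27231) + (-0.33936) + (-0.28518) + (-0.28518) + (-0.27231) + (-0.31671)) = 1.77105.
With S = 6 species, ln S = 1.79176, so J = 1.77105/1.79176 = 0.98844, i.e. 0.988 to 3 decimal places.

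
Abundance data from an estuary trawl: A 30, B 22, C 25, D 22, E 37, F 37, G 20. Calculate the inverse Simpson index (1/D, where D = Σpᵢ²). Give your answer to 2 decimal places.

Total N = 30+22+25+22+37+37+20 = 193, so the proportions are 0.1554404, 0.1139896, 0.1295337, 0.1139896, 0.1917098, 0.1917098, 0.1036269 (working shown to 7 dp, full precision carried).
D = 0.1554404² + 0.1139896² + 0.1295337² + 0.1139896² + 0.1917098² + 0.1917098² + 0.1036269² = 0.0241617 + 0.0129936 + 0.0167790 + 0.0129936 + 0.0367527 + 0.0367527 + 0.0107385 = 0.1511718.
So 1/D = 6.61499, i.e. 6.61 to 2 decimal places.

6.61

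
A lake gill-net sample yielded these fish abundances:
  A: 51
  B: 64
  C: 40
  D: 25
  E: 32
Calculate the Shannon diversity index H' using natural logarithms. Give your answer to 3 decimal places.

1.556

Total N = 51+64+40+25+32 = 212, so the proportions are 0.24057, 0.30189, 0.18868, 0.11792, 0.15094 (working shown to 5 dp, full precision carried).
Each pᵢ ln pᵢ term: 0.24057×(-1.42476)=-0.34275, 0.30189×(-1.19770)=-0.36157, 0.18868×(-1.66771)=-0.31466, 0.11792×(-2.13771)=-0.25209, 0.15094×(-1.89085)=-0.28541.
Sum = -1.55648, so H' = 1.556.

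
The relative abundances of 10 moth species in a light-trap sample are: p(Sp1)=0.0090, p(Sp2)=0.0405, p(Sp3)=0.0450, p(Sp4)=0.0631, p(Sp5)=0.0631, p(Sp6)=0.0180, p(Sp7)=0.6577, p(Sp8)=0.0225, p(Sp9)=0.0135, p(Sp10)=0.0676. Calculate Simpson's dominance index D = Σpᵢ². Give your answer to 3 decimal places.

0.450

D = 0.009² + 0.0405² + 0.045² + 0.0631² + 0.0631² + 0.018² + 0.6577² + 0.0225² + 0.0135² + 0.0676² = 0.00008 + 0.00164 + 0.00202 + 0.00398 + 0.00398 + 0.00032 + 0.43257 + 0.00051 + 0.00018 + 0.00457 = 0.44986 (working shown to 5 dp, full precision carried).
To 3 decimal places, D = 0.450.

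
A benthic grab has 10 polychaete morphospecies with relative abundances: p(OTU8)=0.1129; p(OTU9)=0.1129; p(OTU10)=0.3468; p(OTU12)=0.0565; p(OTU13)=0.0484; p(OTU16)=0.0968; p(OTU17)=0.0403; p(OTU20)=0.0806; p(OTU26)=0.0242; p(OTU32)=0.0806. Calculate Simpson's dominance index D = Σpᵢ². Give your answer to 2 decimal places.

D = 0.1129² + 0.1129² + 0.3468² + 0.0565² + 0.0484² + 0.0968² + 0.0403² + 0.0806² + 0.0242² + 0.0806² = 0.0127 + 0.0127 + 0.1203 + 0.0032 + 0.0023 + 0.0094 + 0.0016 + 0.0065 + 0.0006 + 0.0065 = 0.1759 (working shown to 4 dp, full precision carried).
To 2 decimal places, D = 0.18.

0.18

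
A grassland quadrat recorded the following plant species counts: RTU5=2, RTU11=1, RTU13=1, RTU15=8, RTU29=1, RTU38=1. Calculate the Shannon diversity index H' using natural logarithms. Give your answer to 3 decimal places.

1.352

Total N = 2+1+1+8+1+1 = 14, so the proportions are 0.14286, 0.07143, 0.07143, 0.57143, 0.07143, 0.07143 (working shown to 5 dp, full precision carried).
Each pᵢ ln pᵢ term: 0.14286×(-1.94591)=-0.27799, 0.07143×(-2.63906)=-0.18850, 0.07143×(-2.63906)=-0.18850, 0.57143×(-0.55962)=-0.31978, 0.07143×(-2.63906)=-0.18850, 0.07143×(-2.63906)=-0.18850.
Sum = -1.35178, so H' = 1.352.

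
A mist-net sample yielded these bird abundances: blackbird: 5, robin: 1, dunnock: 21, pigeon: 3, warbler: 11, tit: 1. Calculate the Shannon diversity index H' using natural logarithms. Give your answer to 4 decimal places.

1.3173

Total N = 5+1+21+3+11+1 = 42, so the proportions are 0.119048, 0.02381, 0.5, 0.071429, 0.261905, 0.02381 (working shown to 6 dp, full precision carried).
Each pᵢ ln pᵢ term: 0.119048×(-2.128232)=-0.253361, 0.02381×(-3.737670)=-0.088992, 0.5×(-0.693147)=-0.346574, 0.071429×(-2.639057)=-0.188504, 0.261905×(-1.339774)=-0.350893, 0.02381×(-3.737670)=-0.088992.
Sum = -1.317316, so H' = 1.3173.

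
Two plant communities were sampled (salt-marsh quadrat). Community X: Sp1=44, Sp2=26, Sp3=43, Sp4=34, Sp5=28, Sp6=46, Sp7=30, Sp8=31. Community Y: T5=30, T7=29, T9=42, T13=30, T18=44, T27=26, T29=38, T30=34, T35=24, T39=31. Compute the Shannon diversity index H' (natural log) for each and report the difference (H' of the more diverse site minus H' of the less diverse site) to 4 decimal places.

Community X: N=282, proportions 0.156028, 0.092199, 0.152482, 0.120567, 0.099291, 0.163121, 0.106383, 0.109929, giving H' = 2.057682 (working shown to 6 dp, full precision carried).
Community Y: N=328, proportions 0.091463, 0.088415, 0.128049, 0.091463, 0.134146, 0.079268, 0.115854, 0.103659, 0.073171, 0.094512, giving H' = 2.284563.
Difference = |2.057682 − 2.284563| = 0.226881, i.e. 0.2269 to 4 decimal places.

0.2269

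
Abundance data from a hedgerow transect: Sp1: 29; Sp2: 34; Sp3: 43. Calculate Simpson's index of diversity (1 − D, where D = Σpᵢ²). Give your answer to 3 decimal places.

0.658

Total N = 29+34+43 = 106, so the proportions are 0.27358, 0.32075, 0.40566 (working shown to 5 dp, full precision carried).
D = 0.27358² + 0.32075² + 0.40566² = 0.07485 + 0.10288 + 0.16456 = 0.34229.
So 1 − D = 0.65771, i.e. 0.658 to 3 decimal places.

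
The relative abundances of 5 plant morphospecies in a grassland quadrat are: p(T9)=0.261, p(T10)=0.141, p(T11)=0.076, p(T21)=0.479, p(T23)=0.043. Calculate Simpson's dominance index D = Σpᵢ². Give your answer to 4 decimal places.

0.3251

D = 0.261² + 0.141² + 0.076² + 0.479² + 0.043² = 0.068121 + 0.019881 + 0.005776 + 0.229441 + 0.001849 = 0.325068 (working shown to 6 dp, full precision carried).
To 4 decimal places, D = 0.3251.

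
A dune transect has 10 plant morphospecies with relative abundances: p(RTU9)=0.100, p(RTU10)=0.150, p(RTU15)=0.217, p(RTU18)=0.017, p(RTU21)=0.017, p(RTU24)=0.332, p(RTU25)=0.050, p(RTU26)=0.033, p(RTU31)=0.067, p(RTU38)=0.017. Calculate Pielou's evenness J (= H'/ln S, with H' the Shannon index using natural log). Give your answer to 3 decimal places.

H' = −Σ pᵢ ln pᵢ = −((-0.23026) + (-0.28457) + (-0.33155) + (-0.06927) + (-0.06927) + (-0.36607) + (-0.14979) + (-0.11257) + (-0.18111) + (-0.06927)) = 1.86371 (working shown to 5 dp, full precision carried).
With S = 10 species, ln S = 2.30259, so J = 1.86371/2.30259 = 0.80940, i.e. 0.809 to 3 decimal places.

0.809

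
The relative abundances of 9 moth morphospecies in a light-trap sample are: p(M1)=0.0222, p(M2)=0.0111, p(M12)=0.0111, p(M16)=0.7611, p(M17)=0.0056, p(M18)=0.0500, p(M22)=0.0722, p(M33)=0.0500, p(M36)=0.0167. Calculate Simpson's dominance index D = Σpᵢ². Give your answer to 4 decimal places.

D = 0.0222² + 0.0111² + 0.0111² + 0.7611² + 0.0056² + 0.05² + 0.0722² + 0.05² + 0.0167² = 0.000493 + 0.000123 + 0.000123 + 0.579273 + 0.000031 + 0.002500 + 0.005213 + 0.002500 + 0.000279 = 0.590536 (working shown to 6 dp, full precision carried).
To 4 decimal places, D = 0.5905.

0.5905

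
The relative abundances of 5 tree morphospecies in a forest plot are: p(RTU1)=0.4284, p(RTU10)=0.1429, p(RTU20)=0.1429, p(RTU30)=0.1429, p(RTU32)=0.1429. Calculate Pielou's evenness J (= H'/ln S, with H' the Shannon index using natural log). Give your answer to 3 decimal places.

H' = −Σ pᵢ ln pᵢ = −((-0.36315) + (-0.27803) + (-0.27803) + (-0.27803) + (-0.27803)) = 1.47526 (working shown to 5 dp, full precision carried).
With S = 5 species, ln S = 1.60944, so J = 1.47526/1.60944 = 0.91663, i.e. 0.917 to 3 decimal places.

0.917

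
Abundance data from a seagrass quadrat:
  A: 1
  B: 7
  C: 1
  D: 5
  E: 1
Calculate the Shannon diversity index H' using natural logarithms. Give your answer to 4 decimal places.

Total N = 1+7+1+5+1 = 15, so the proportions are 0.066667, 0.466667, 0.066667, 0.333333, 0.066667 (working shown to 6 dp, full precision carried).
Each pᵢ ln pᵢ term: 0.066667×(-2.708050)=-0.180537, 0.466667×(-0.762140)=-0.355665, 0.066667×(-2.708050)=-0.180537, 0.333333×(-1.098612)=-0.366204, 0.066667×(-2.708050)=-0.180537.
Sum = -1.263479, so H' = 1.2635.

1.2635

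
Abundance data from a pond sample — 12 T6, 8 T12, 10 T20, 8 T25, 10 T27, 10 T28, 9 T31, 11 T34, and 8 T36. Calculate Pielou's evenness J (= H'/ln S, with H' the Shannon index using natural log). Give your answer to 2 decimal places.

Total N = 12+8+10+8+10+10+9+11+8 = 86, so the proportions are 0.1395, 0.093, 0.1163, 0.093, 0.1163, 0.1163, 0.1047, 0.1279, 0.093 (working shown to 4 dp, full precision carried).
H' = −Σ pᵢ ln pᵢ = −((-0.2748) + (-0.2209) + (-0.2502) + (-0.2209) + (-0.2502) + (-0.2502) + (-0.2362) + (-0.2630) + (-0.2209)) = 2.1874.
With S = 9 species, ln S = 2.1972, so J = 2.1874/2.1972 = 0.9955, i.e. 1.00 to 2 decimal places.

1.00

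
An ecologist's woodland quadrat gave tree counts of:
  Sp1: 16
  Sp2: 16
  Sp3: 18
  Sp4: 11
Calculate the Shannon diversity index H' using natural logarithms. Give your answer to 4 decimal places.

1.3711

Total N = 16+16+18+11 = 61, so the proportions are 0.262295, 0.262295, 0.295082, 0.180328 (working shown to 6 dp, full precision carried).
Each pᵢ ln pᵢ term: 0.262295×(-1.338285)=-0.351026, 0.262295×(-1.338285)=-0.351026, 0.295082×(-1.220502)=-0.360148, 0.180328×(-1.712979)=-0.308898.
Sum = -1.371097, so H' = 1.3711.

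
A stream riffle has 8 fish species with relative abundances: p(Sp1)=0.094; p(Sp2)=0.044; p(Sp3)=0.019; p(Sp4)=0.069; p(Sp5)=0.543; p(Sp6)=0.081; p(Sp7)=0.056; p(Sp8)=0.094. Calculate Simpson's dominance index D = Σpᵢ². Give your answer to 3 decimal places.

0.329

D = 0.094² + 0.044² + 0.019² + 0.069² + 0.543² + 0.081² + 0.056² + 0.094² = 0.00884 + 0.00194 + 0.00036 + 0.00476 + 0.29485 + 0.00656 + 0.00314 + 0.00884 = 0.32928 (working shown to 5 dp, full precision carried).
To 3 decimal places, D = 0.329.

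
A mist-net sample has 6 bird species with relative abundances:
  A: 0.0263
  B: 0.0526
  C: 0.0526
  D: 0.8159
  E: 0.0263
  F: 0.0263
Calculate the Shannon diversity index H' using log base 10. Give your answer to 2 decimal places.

0.33

Each pᵢ log₁₀ pᵢ term (working shown to 4 dp, full precision carried): 0.0263×(-1.5800)=-0.0416, 0.0526×(-1.2790)=-0.0673, 0.0526×(-1.2790)=-0.0673, 0.8159×(-0.0884)=-0.0721, 0.0263×(-1.5800)=-0.0416, 0.0263×(-1.5800)=-0.0416.
Sum = -0.3313, so H' = 0.33.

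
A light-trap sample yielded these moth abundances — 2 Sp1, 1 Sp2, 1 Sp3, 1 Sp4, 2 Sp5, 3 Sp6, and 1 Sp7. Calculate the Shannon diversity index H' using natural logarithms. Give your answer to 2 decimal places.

1.85

Total N = 2+1+1+1+2+3+1 = 11, so the proportions are 0.1818, 0.0909, 0.0909, 0.0909, 0.1818, 0.2727, 0.0909 (working shown to 4 dp, full precision carried).
Each pᵢ ln pᵢ term: 0.1818×(-1.7047)=-0.3100, 0.0909×(-2.3979)=-0.2180, 0.0909×(-2.3979)=-0.2180, 0.0909×(-2.3979)=-0.2180, 0.1818×(-1.7047)=-0.3100, 0.2727×(-1.2993)=-0.3543, 0.0909×(-2.3979)=-0.2180.
Sum = -1.8462, so H' = 1.85.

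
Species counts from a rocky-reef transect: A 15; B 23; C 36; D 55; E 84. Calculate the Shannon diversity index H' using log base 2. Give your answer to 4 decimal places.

Total N = 15+23+36+55+84 = 213, so the proportions are 0.070423, 0.107981, 0.169014, 0.258216, 0.394366 (working shown to 6 dp, full precision carried).
Each pᵢ log₂ pᵢ term: 0.070423×(-3.827819)=-0.269565, 0.107981×(-3.211148)=-0.346744, 0.169014×(-2.564785)=-0.433485, 0.258216×(-1.953350)=-0.504386, 0.394366×(-1.342392)=-0.529394.
Sum = -2.083573, so H' = 2.0836.

2.0836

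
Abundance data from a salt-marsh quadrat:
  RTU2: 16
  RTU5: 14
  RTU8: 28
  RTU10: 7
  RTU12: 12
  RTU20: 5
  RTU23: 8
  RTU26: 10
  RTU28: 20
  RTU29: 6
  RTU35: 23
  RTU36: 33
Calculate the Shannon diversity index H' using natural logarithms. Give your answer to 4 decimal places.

Total N = 16+14+28+7+12+5+8+10+20+6+23+33 = 182, so the proportions are 0.087912, 0.076923, 0.153846, 0.038462, 0.065934, 0.027473, 0.043956, 0.054945, 0.10989, 0.032967, 0.126374, 0.181319 (working shown to 6 dp, full precision carried).
Each pᵢ ln pᵢ term: 0.087912×(-2.431418)=-0.213751, 0.076923×(-2.564949)=-0.197304, 0.153846×(-1.871802)=-0.287970, 0.038462×(-3.258097)=-0.125311, 0.065934×(-2.719100)=-0.179281, 0.027473×(-3.594569)=-0.098752, 0.043956×(-3.124565)=-0.137344, 0.054945×(-2.901422)=-0.159419, 0.10989×(-2.208274)=-0.242668, 0.032967×(-3.412247)=-0.112492, 0.126374×(-2.068512)=-0.261405, 0.181319×(-1.707499)=-0.309601.
Sum = -2.325297, so H' = 2.3253.

2.3253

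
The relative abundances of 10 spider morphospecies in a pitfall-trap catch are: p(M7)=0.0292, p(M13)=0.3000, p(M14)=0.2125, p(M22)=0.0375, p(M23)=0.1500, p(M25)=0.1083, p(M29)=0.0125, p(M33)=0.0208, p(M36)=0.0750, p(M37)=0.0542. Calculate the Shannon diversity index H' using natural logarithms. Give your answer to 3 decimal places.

Each pᵢ ln pᵢ term (working shown to 5 dp, full precision carried): 0.0292×(-3.53359)=-0.10318, 0.3×(-1.20397)=-0.36119, 0.2125×(-1.54881)=-0.32912, 0.0375×(-3.28341)=-0.12313, 0.15×(-1.89712)=-0.28457, 0.1083×(-2.22285)=-0.24073, 0.0125×(-4.38203)=-0.05478, 0.0208×(-3.87280)=-0.08055, 0.075×(-2.59027)=-0.19427, 0.0542×(-2.91507)=-0.15800.
Sum = -1.92952, so H' = 1.930.

1.930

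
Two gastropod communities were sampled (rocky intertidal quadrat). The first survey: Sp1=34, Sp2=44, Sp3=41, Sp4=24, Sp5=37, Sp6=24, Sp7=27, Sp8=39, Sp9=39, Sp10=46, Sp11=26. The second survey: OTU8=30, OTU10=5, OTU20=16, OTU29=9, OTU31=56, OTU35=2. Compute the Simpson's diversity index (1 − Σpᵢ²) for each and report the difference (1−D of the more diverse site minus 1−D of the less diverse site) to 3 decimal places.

The first survey: N=381, proportions 0.089239, 0.115486, 0.107612, 0.062992, 0.097113, 0.062992, 0.070866, 0.102362, 0.102362, 0.120735, 0.068241, giving 1−D = 0.904540 (working shown to 6 dp, full precision carried).
The second survey: N=118, proportions 0.254237, 0.042373, 0.135593, 0.076271, 0.474576, 0.016949, giving 1−D = 0.683855.
Difference = |0.904540 − 0.683855| = 0.220685, i.e. 0.221 to 3 decimal places.

0.221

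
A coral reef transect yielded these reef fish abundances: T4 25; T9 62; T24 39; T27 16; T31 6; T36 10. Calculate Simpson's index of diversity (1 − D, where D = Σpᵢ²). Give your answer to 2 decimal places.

0.74

Total N = 25+62+39+16+6+10 = 158, so the proportions are 0.1582, 0.3924, 0.2468, 0.1013, 0.038, 0.0633 (working shown to 4 dp, full precision carried).
D = 0.1582² + 0.3924² + 0.2468² + 0.1013² + 0.038² + 0.0633² = 0.0250 + 0.1540 + 0.0609 + 0.0103 + 0.0014 + 0.0040 = 0.2556.
So 1 − D = 0.7444, i.e. 0.74 to 2 decimal places.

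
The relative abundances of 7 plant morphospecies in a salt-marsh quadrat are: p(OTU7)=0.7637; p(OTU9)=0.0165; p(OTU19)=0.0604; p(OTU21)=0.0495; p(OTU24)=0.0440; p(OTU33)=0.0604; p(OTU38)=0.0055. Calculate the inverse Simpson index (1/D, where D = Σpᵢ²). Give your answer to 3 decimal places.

1.680

D = 0.7637² + 0.0165² + 0.0604² + 0.0495² + 0.044² + 0.0604² + 0.0055² = 0.583238 + 0.000272 + 0.003648 + 0.002450 + 0.001936 + 0.003648 + 0.000030 = 0.595223 (working shown to 6 dp, full precision carried).
So 1/D = 1.68004, i.e. 1.680 to 3 decimal places.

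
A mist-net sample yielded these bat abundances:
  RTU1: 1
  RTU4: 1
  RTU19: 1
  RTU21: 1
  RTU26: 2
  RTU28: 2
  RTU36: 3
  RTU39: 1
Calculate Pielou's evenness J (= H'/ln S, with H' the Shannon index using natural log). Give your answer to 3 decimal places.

Total N = 1+1+1+1+2+2+3+1 = 12, so the proportions are 0.08333, 0.08333, 0.08333, 0.08333, 0.16667, 0.16667, 0.25, 0.08333 (working shown to 5 dp, full precision carried).
H' = −Σ pᵢ ln pᵢ = −((-0.20708) + (-0.20708) + (-0.20708) + (-0.20708) + (-0.29863) + (-0.29863) + (-0.34657) + (-0.20708)) = 1.97920.
With S = 8 species, ln S = 2.07944, so J = 1.97920/2.07944 = 0.95180, i.e. 0.952 to 3 decimal places.

0.952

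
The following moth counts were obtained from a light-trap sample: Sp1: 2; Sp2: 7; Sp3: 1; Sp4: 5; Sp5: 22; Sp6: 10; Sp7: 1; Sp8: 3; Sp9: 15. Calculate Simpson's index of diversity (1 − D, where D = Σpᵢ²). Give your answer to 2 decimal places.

Total N = 2+7+1+5+22+10+1+3+15 = 66, so the proportions are 0.0303, 0.1061, 0.0152, 0.0758, 0.3333, 0.1515, 0.0152, 0.0455, 0.2273 (working shown to 4 dp, full precision carried).
D = 0.0303² + 0.1061² + 0.0152² + 0.0758² + 0.3333² + 0.1515² + 0.0152² + 0.0455² + 0.2273² = 0.0009 + 0.0112 + 0.0002 + 0.0057 + 0.1111 + 0.0230 + 0.0002 + 0.0021 + 0.0517 = 0.2062.
So 1 − D = 0.7938, i.e. 0.79 to 2 decimal places.

0.79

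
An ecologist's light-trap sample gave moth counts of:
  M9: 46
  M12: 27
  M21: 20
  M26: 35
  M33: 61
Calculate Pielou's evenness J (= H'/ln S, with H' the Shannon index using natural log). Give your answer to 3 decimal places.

Total N = 46+27+20+35+61 = 189, so the proportions are 0.24339, 0.14286, 0.10582, 0.18519, 0.32275 (working shown to 5 dp, full precision carried).
H' = −Σ pᵢ ln pᵢ = −((-0.34393) + (-0.27799) + (-0.23767) + (-0.31230) + (-0.36499)) = 1.53688.
With S = 5 species, ln S = 1.60944, so J = 1.53688/1.60944 = 0.95492, i.e. 0.955 to 3 decimal places.

0.955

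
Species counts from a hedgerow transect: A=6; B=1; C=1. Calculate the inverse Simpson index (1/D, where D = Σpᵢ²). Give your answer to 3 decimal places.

1.684

Total N = 6+1+1 = 8, so the proportions are 0.75, 0.125, 0.125 (working shown to 6 dp, full precision carried).
D = 0.75² + 0.125² + 0.125² = 0.562500 + 0.015625 + 0.015625 = 0.593750.
So 1/D = 1.68421, i.e. 1.684 to 3 decimal places.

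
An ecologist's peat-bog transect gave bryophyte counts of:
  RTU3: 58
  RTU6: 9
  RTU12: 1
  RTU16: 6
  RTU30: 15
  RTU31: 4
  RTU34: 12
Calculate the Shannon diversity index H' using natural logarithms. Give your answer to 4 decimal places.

Total N = 58+9+1+6+15+4+12 = 105, so the proportions are 0.552381, 0.085714, 0.009524, 0.057143, 0.142857, 0.038095, 0.114286 (working shown to 6 dp, full precision carried).
Each pᵢ ln pᵢ term: 0.552381×(-0.593517)=-0.327848, 0.085714×(-2.456736)=-0.210577, 0.009524×(-4.653960)=-0.044323, 0.057143×(-2.862201)=-0.163554, 0.142857×(-1.945910)=-0.277987, 0.038095×(-3.267666)=-0.124483, 0.114286×(-2.169054)=-0.247892.
Sum = -1.396664, so H' = 1.3967.

1.3967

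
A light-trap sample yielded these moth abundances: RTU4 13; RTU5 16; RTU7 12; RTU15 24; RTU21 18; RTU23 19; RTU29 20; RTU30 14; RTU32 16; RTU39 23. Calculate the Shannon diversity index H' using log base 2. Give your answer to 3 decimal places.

Total N = 13+16+12+24+18+19+20+14+16+23 = 175, so the proportions are 0.07429, 0.09143, 0.06857, 0.13714, 0.10286, 0.10857, 0.11429, 0.08, 0.09143, 0.13143 (working shown to 5 dp, full precision carried).
Each pᵢ log₂ pᵢ term: 0.07429×(-3.75077)=-0.27863, 0.09143×(-3.45121)=-0.31554, 0.06857×(-3.86625)=-0.26511, 0.13714×(-2.86625)=-0.39309, 0.10286×(-3.28129)=-0.33750, 0.10857×(-3.20328)=-0.34779, 0.11429×(-3.12928)=-0.35763, 0.08×(-3.64386)=-0.29151, 0.09143×(-3.45121)=-0.31554, 0.13143×(-2.92765)=-0.38478.
Sum = -3.28711, so H' = 3.287.

3.287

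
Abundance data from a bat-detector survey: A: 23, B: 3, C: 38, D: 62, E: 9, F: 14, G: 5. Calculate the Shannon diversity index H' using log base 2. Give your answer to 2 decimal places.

Total N = 23+3+38+62+9+14+5 = 154, so the proportions are 0.1494, 0.0195, 0.2468, 0.4026, 0.0584, 0.0909, 0.0325 (working shown to 4 dp, full precision carried).
Each pᵢ log₂ pᵢ term: 0.1494×(-2.7432)=-0.4097, 0.0195×(-5.6818)=-0.1107, 0.2468×(-2.0189)=-0.4982, 0.4026×(-1.3126)=-0.5284, 0.0584×(-4.0969)=-0.2394, 0.0909×(-3.4594)=-0.3145, 0.0325×(-4.9449)=-0.1605.
Sum = -2.2615, so H' = 2.26.

2.26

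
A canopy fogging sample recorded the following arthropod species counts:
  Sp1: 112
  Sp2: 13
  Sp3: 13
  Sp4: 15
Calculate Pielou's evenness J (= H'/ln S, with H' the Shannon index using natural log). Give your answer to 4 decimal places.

0.6312

Total N = 112+13+13+15 = 153, so the proportions are 0.732026, 0.084967, 0.084967, 0.098039 (working shown to 6 dp, full precision carried).
H' = −Σ pᵢ ln pᵢ = −((-0.228348) + (-0.209486) + (-0.209486) + (-0.227685)) = 0.875005.
With S = 4 species, ln S = 1.386294, so J = 0.875005/1.386294 = 0.631182, i.e. 0.6312 to 4 decimal places.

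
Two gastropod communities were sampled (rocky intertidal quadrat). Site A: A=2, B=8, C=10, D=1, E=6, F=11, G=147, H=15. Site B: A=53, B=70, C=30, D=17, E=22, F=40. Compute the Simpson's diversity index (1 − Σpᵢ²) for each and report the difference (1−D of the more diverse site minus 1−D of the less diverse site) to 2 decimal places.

Site A: N=200, proportions 0.01, 0.04, 0.05, 0.005, 0.03, 0.055, 0.735, 0.075, giving 1−D = 0.4460 (working shown to 4 dp, full precision carried).
Site B: N=232, proportions 0.2284, 0.3017, 0.1293, 0.0733, 0.0948, 0.1724, giving 1−D = 0.7960.
Difference = |0.4460 − 0.7960| = 0.3500, i.e. 0.35 to 2 decimal places.

0.35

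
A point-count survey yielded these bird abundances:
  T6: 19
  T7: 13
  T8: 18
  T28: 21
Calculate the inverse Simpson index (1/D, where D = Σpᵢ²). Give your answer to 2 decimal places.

3.89

Total N = 19+13+18+21 = 71, so the proportions are 0.267606, 0.183099, 0.253521, 0.295775 (working shown to 6 dp, full precision carried).
D = 0.267606² + 0.183099² + 0.253521² + 0.295775² = 0.071613 + 0.033525 + 0.064273 + 0.087483 = 0.256893.
So 1/D = 3.8927, i.e. 3.89 to 2 decimal places.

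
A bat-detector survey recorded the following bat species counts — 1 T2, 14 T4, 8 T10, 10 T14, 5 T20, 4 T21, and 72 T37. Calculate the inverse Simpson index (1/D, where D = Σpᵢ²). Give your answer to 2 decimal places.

2.33

Total N = 1+14+8+10+5+4+72 = 114, so the proportions are 0.00877, 0.12281, 0.07018, 0.08772, 0.04386, 0.03509, 0.63158 (working shown to 5 dp, full precision carried).
D = 0.00877² + 0.12281² + 0.07018² + 0.08772² + 0.04386² + 0.03509² + 0.63158² = 0.00008 + 0.01508 + 0.00492 + 0.00769 + 0.00192 + 0.00123 + 0.39889 = 0.42982.
So 1/D = 2.3265, i.e. 2.33 to 2 decimal places.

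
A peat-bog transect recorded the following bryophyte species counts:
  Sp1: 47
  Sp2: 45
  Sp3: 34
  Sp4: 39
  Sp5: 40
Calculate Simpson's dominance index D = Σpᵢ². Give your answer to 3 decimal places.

Total N = 47+45+34+39+40 = 205, so the proportions are 0.22927, 0.21951, 0.16585, 0.19024, 0.19512 (working shown to 5 dp, full precision carried).
D = 0.22927² + 0.21951² + 0.16585² + 0.19024² + 0.19512² = 0.05256 + 0.04819 + 0.02751 + 0.03619 + 0.03807 = 0.20252.
To 3 decimal places, D = 0.203.

0.203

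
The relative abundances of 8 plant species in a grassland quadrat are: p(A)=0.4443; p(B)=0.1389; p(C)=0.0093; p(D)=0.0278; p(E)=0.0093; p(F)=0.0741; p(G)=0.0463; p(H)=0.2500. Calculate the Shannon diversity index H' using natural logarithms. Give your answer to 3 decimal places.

Each pᵢ ln pᵢ term (working shown to 5 dp, full precision carried): 0.4443×(-0.81126)=-0.36044, 0.1389×(-1.97400)=-0.27419, 0.0093×(-4.67774)=-0.04350, 0.0278×(-3.58272)=-0.09960, 0.0093×(-4.67774)=-0.04350, 0.0741×(-2.60234)=-0.19283, 0.0463×(-3.07261)=-0.14226, 0.25×(-1.38629)=-0.34657.
Sum = -1.50290, so H' = 1.503.

1.503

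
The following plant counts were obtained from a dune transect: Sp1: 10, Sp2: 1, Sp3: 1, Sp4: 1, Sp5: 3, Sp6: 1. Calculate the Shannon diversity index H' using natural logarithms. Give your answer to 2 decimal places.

Total N = 10+1+1+1+3+1 = 17, so the proportions are 0.58824, 0.05882, 0.05882, 0.05882, 0.17647, 0.05882 (working shown to 5 dp, full precision carried).
Each pᵢ ln pᵢ term: 0.58824×(-0.53063)=-0.31213, 0.05882×(-2.83321)=-0.16666, 0.05882×(-2.83321)=-0.16666, 0.05882×(-2.83321)=-0.16666, 0.17647×(-1.73460)=-0.30611, 0.05882×(-2.83321)=-0.16666.
Sum = -1.28488, so H' = 1.28.

1.28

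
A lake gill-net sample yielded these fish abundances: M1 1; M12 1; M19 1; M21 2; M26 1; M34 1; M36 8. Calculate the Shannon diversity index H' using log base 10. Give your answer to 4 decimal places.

0.6543

Total N = 1+1+1+2+1+1+8 = 15, so the proportions are 0.066667, 0.066667, 0.066667, 0.133333, 0.066667, 0.066667, 0.533333 (working shown to 6 dp, full precision carried).
Each pᵢ log₁₀ pᵢ term: 0.066667×(-1.176091)=-0.078406, 0.066667×(-1.176091)=-0.078406, 0.066667×(-1.176091)=-0.078406, 0.133333×(-0.875061)=-0.116675, 0.066667×(-1.176091)=-0.078406, 0.066667×(-1.176091)=-0.078406, 0.533333×(-0.273001)=-0.145601.
Sum = -0.654306, so H' = 0.6543.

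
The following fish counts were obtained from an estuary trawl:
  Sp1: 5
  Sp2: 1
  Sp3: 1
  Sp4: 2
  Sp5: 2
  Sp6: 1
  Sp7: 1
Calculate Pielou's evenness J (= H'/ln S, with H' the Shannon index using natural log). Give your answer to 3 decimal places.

0.890

Total N = 5+1+1+2+2+1+1 = 13, so the proportions are 0.38462, 0.07692, 0.07692, 0.15385, 0.15385, 0.07692, 0.07692 (working shown to 5 dp, full precision carried).
H' = −Σ pᵢ ln pᵢ = −((-0.36750) + (-0.19730) + (-0.19730) + (-0.28797) + (-0.28797) + (-0.19730) + (-0.19730)) = 1.73266.
With S = 7 species, ln S = 1.94591, so J = 1.73266/1.94591 = 0.89041, i.e. 0.890 to 3 decimal places.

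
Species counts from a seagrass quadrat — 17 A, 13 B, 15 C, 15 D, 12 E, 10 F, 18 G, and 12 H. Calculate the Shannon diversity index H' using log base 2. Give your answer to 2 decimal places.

Total N = 17+13+15+15+12+10+18+12 = 112, so the proportions are 0.1518, 0.1161, 0.1339, 0.1339, 0.1071, 0.0893, 0.1607, 0.1071 (working shown to 4 dp, full precision carried).
Each pᵢ log₂ pᵢ term: 0.1518×(-2.7199)=-0.4128, 0.1161×(-3.1069)=-0.3606, 0.1339×(-2.9005)=-0.3885, 0.1339×(-2.9005)=-0.3885, 0.1071×(-3.2224)=-0.3453, 0.0893×(-3.4854)=-0.3112, 0.1607×(-2.6374)=-0.4239, 0.1071×(-3.2224)=-0.3453.
Sum = -2.9760, so H' = 2.98.

2.98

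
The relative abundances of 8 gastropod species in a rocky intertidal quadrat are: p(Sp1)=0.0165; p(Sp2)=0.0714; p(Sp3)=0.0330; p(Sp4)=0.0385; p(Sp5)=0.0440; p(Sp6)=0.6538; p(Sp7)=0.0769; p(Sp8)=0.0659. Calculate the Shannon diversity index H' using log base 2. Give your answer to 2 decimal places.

1.86

Each pᵢ log₂ pᵢ term (working shown to 4 dp, full precision carried): 0.0165×(-5.9214)=-0.0977, 0.0714×(-3.8079)=-0.2719, 0.033×(-4.9214)=-0.1624, 0.0385×(-4.6990)=-0.1809, 0.044×(-4.5064)=-0.1983, 0.6538×(-0.6131)=-0.4008, 0.0769×(-3.7009)=-0.2846, 0.0659×(-3.9236)=-0.2586.
Sum = -1.8552, so H' = 1.86.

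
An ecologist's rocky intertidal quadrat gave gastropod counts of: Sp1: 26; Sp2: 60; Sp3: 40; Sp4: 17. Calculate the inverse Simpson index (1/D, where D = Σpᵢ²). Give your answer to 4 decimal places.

3.3170

Total N = 26+60+40+17 = 143, so the proportions are 0.18181818, 0.41958042, 0.27972028, 0.11888112 (working shown to 8 dp, full precision carried).
D = 0.18181818² + 0.41958042² + 0.27972028² + 0.11888112² = 0.03305785 + 0.17604773 + 0.07824343 + 0.01413272 = 0.30148174.
So 1/D = 3.316951, i.e. 3.3170 to 4 decimal places.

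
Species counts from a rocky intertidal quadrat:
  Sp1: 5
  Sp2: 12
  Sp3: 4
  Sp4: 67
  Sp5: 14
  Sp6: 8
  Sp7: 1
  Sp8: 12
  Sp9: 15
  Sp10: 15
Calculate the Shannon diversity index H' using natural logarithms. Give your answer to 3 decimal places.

Total N = 5+12+4+67+14+8+1+12+15+15 = 153, so the proportions are 0.03268, 0.07843, 0.02614, 0.43791, 0.0915, 0.05229, 0.00654, 0.07843, 0.09804, 0.09804 (working shown to 5 dp, full precision carried).
Each pᵢ ln pᵢ term: 0.03268×(-3.42100)=-0.11180, 0.07843×(-2.54553)=-0.19965, 0.02614×(-3.64414)=-0.09527, 0.43791×(-0.82575)=-0.36160, 0.0915×(-2.39138)=-0.21882, 0.05229×(-2.95100)=-0.15430, 0.00654×(-5.03044)=-0.03288, 0.07843×(-2.54553)=-0.19965, 0.09804×(-2.32239)=-0.22769, 0.09804×(-2.32239)=-0.22769.
Sum = -1.82934, so H' = 1.829.

1.829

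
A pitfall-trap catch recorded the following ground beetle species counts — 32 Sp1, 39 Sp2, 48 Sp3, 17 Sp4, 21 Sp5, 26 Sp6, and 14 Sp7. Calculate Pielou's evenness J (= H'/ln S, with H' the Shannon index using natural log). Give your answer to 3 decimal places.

0.958

Total N = 32+39+48+17+21+26+14 = 197, so the proportions are 0.162437, 0.19797, 0.243655, 0.086294, 0.106599, 0.13198, 0.071066 (working shown to 6 dp, full precision carried).
H' = −Σ pᵢ ln pᵢ = −((-0.295223) + (-0.320640) + (-0.344041) + (-0.211420) + (-0.238641) + (-0.267273) + (-0.187909)) = 1.865148.
With S = 7 species, ln S = 1.945910, so J = 1.865148/1.945910 = 0.958496, i.e. 0.958 to 3 decimal places.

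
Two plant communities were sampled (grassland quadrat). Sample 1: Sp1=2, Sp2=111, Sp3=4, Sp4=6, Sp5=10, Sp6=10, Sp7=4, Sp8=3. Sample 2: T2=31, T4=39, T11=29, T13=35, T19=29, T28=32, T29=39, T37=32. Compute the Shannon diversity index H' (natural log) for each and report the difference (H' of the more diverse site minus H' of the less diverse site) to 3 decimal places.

Sample 1: N=150, proportions 0.01333, 0.74, 0.02667, 0.04, 0.06667, 0.06667, 0.02667, 0.02, giving H' = 1.04175 (working shown to 5 dp, full precision carried).
Sample 2: N=266, proportions 0.11654, 0.14662, 0.10902, 0.13158, 0.10902, 0.1203, 0.14662, 0.1203, giving H' = 2.07312.
Difference = |1.04175 − 2.07312| = 1.03137, i.e. 1.031 to 3 decimal places.

1.031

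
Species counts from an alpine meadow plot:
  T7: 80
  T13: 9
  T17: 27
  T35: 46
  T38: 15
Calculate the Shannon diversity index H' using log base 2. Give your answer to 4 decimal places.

1.9571

Total N = 80+9+27+46+15 = 177, so the proportions are 0.451977, 0.050847, 0.152542, 0.259887, 0.084746 (working shown to 6 dp, full precision carried).
Each pᵢ log₂ pᵢ term: 0.451977×(-1.145677)=-0.517820, 0.050847×(-4.297681)=-0.218526, 0.152542×(-2.712718)=-0.413804, 0.259887×(-1.944044)=-0.505232, 0.084746×(-3.560715)=-0.301756.
Sum = -1.957138, so H' = 1.9571.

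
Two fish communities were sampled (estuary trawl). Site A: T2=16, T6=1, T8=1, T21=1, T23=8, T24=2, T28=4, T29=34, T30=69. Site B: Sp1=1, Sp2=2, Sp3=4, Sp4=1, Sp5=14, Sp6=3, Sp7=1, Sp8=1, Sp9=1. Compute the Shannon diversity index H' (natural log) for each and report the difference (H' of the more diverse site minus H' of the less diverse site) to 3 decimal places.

Site A: N=136, proportions 0.11765, 0.00735, 0.00735, 0.00735, 0.05882, 0.01471, 0.02941, 0.25, 0.50735, giving H' = 1.38340 (working shown to 5 dp, full precision carried).
Site B: N=28, proportions 0.03571, 0.07143, 0.14286, 0.03571, 0.5, 0.10714, 0.03571, 0.03571, 0.03571, giving H' = 1.64741.
Difference = |1.38340 − 1.64741| = 0.26401, i.e. 0.264 to 3 decimal places.

0.264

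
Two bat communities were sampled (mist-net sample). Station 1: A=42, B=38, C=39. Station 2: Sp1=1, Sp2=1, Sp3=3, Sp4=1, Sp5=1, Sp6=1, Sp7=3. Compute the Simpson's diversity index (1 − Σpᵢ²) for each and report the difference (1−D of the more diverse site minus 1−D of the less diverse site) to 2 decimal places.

Station 1: N=119, proportions 0.3529412, 0.3193277, 0.3277311, giving 1−D = 0.6660547 (working shown to 7 dp, full precision carried).
Station 2: N=11, proportions 0.0909091, 0.0909091, 0.2727273, 0.0909091, 0.0909091, 0.0909091, 0.2727273, giving 1−D = 0.8099174.
Difference = |0.6660547 − 0.8099174| = 0.1438627, i.e. 0.14 to 2 decimal places.

0.14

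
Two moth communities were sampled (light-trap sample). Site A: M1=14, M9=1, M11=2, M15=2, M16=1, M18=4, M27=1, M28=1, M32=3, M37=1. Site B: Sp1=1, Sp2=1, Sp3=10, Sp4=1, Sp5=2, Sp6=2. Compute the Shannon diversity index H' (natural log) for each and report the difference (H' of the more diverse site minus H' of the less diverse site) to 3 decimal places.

Site A: N=30, proportions 0.46667, 0.03333, 0.06667, 0.06667, 0.03333, 0.13333, 0.03333, 0.03333, 0.1, 0.03333, giving H' = 1.78252 (working shown to 5 dp, full precision carried).
Site B: N=17, proportions 0.05882, 0.05882, 0.58824, 0.05882, 0.11765, 0.11765, giving H' = 1.31566.
Difference = |1.78252 − 1.31566| = 0.46686, i.e. 0.467 to 3 decimal places.

0.467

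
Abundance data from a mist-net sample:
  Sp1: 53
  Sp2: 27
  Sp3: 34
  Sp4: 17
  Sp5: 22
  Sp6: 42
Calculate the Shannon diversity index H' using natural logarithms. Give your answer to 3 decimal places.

Total N = 53+27+34+17+22+42 = 195, so the proportions are 0.27179, 0.13846, 0.17436, 0.08718, 0.11282, 0.21538 (working shown to 5 dp, full precision carried).
Each pᵢ ln pᵢ term: 0.27179×(-1.30271)=-0.35407, 0.13846×(-1.97716)=-0.27376, 0.17436×(-1.74664)=-0.30454, 0.08718×(-2.43979)=-0.21270, 0.11282×(-2.18196)=-0.24617, 0.21538×(-1.53533)=-0.33069.
Sum = -1.72193, so H' = 1.722.

1.722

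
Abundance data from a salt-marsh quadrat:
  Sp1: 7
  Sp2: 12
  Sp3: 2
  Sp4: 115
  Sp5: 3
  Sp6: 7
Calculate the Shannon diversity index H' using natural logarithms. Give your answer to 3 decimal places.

Total N = 7+12+2+115+3+7 = 146, so the proportions are 0.04795, 0.08219, 0.0137, 0.78767, 0.02055, 0.04795 (working shown to 5 dp, full precision carried).
Each pᵢ ln pᵢ term: 0.04795×(-3.03770)=-0.14564, 0.08219×(-2.49870)=-0.20537, 0.0137×(-4.29046)=-0.05877, 0.78767×(-0.23867)=-0.18800, 0.02055×(-3.88499)=-0.07983, 0.04795×(-3.03770)=-0.14564.
Sum = -0.82326, so H' = 0.823.

0.823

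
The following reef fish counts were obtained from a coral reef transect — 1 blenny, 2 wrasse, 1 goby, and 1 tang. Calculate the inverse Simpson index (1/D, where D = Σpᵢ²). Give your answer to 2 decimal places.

3.57

Total N = 1+2+1+1 = 5, so the proportions are 0.2, 0.4, 0.2, 0.2 (working shown to 6 dp, full precision carried).
D = 0.2² + 0.4² + 0.2² + 0.2² = 0.040000 + 0.160000 + 0.040000 + 0.040000 = 0.280000.
So 1/D = 3.5714, i.e. 3.57 to 2 decimal places.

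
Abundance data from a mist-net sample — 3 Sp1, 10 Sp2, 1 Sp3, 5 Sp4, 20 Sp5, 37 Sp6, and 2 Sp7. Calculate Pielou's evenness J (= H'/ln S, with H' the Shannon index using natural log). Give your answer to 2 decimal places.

0.73

Total N = 3+10+1+5+20+37+2 = 78, so the proportions are 0.0385, 0.1282, 0.0128, 0.0641, 0.2564, 0.4744, 0.0256 (working shown to 4 dp, full precision carried).
H' = −Σ pᵢ ln pᵢ = −((-0.1253) + (-0.2633) + (-0.0559) + (-0.1761) + (-0.3490) + (-0.3538) + (-0.0939)) = 1.4173.
With S = 7 species, ln S = 1.9459, so J = 1.4173/1.9459 = 0.7283, i.e. 0.73 to 2 decimal places.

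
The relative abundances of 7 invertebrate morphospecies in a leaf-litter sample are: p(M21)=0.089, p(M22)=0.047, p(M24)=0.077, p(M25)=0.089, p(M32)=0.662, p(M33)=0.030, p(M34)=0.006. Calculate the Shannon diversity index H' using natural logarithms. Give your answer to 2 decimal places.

Each pᵢ ln pᵢ term (working shown to 4 dp, full precision carried): 0.089×(-2.4191)=-0.2153, 0.047×(-3.0576)=-0.1437, 0.077×(-2.5639)=-0.1974, 0.089×(-2.4191)=-0.2153, 0.662×(-0.4125)=-0.2731, 0.03×(-3.5066)=-0.1052, 0.006×(-5.1160)=-0.0307.
Sum = -1.1807, so H' = 1.18.

1.18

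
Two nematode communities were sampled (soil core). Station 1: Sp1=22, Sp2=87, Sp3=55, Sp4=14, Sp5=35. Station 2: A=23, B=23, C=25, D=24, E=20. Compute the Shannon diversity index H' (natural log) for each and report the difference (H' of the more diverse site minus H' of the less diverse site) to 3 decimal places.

Station 1: N=213, proportions 0.10329, 0.40845, 0.25822, 0.06573, 0.16432, giving H' = 1.42550 (working shown to 5 dp, full precision carried).
Station 2: N=115, proportions 0.2, 0.2, 0.21739, 0.2087, 0.17391, giving H' = 1.60674.
Difference = |1.42550 − 1.60674| = 0.18124, i.e. 0.181 to 3 decimal places.

0.181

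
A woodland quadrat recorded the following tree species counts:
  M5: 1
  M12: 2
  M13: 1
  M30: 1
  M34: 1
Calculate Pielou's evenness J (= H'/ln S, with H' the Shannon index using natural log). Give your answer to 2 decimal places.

0.97

Total N = 1+2+1+1+1 = 6, so the proportions are 0.1667, 0.3333, 0.1667, 0.1667, 0.1667 (working shown to 4 dp, full precision carried).
H' = −Σ pᵢ ln pᵢ = −((-0.2986) + (-0.3662) + (-0.2986) + (-0.2986) + (-0.2986)) = 1.5607.
With S = 5 species, ln S = 1.6094, so J = 1.5607/1.6094 = 0.9697, i.e. 0.97 to 2 decimal places.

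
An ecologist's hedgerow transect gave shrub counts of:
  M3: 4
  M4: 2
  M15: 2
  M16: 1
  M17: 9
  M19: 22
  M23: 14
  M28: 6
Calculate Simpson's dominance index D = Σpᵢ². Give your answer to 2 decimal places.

0.23

Total N = 4+2+2+1+9+22+14+6 = 60, so the proportions are 0.0667, 0.0333, 0.0333, 0.0167, 0.15, 0.3667, 0.2333, 0.1 (working shown to 4 dp, full precision carried).
D = 0.0667² + 0.0333² + 0.0333² + 0.0167² + 0.15² + 0.3667² + 0.2333² + 0.1² = 0.0044 + 0.0011 + 0.0011 + 0.0003 + 0.0225 + 0.1344 + 0.0544 + 0.0100 = 0.2283.
To 2 decimal places, D = 0.23.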